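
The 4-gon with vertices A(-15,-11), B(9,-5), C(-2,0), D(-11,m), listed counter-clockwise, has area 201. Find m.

9

The doubled signed area Σ (x_i y_{i+1} − x_{i+1} y_i) is linear in m.
With m=0 it equals 285; the coefficient of m is 13 (from the two edges through D).
So 13·m + 285 = 2·201 = 402 ⇒ m = 9.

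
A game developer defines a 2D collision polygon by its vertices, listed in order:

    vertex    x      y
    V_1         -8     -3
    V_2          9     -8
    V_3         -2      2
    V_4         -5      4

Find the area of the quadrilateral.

71

Apply Gauss's area formula: 2A = Σ (x_i·y_{i+1} − x_{i+1}·y_i), indices taken mod 4.
Cross-terms: 91, 2, 2, 47  ⇒  Σ = 142
Area = |Σ|/2 = 71.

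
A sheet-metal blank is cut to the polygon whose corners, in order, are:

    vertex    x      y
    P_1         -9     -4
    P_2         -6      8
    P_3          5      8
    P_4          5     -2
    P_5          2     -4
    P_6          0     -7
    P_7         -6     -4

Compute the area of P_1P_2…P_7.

159

Σ = (-96) + (-88) + (-50) + (-16) + (-14) + (-42) + (-12) = -318
Area = |Σ|/2 = 159.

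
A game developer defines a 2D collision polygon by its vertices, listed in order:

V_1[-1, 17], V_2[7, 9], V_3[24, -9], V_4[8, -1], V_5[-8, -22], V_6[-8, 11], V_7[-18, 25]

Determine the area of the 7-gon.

V_1→V_2: (-1)(9) − (7)(17) = -128
V_2→V_3: (7)(-9) − (24)(9) = -279
V_3→V_4: (24)(-1) − (8)(-9) = 48
V_4→V_5: (8)(-22) − (-8)(-1) = -184
V_5→V_6: (-8)(11) − (-8)(-22) = -264
V_6→V_7: (-8)(25) − (-18)(11) = -2
V_7→V_1: (-18)(17) − (-1)(25) = -281
Σ = -1090
Area = |Σ|/2 = 545.

545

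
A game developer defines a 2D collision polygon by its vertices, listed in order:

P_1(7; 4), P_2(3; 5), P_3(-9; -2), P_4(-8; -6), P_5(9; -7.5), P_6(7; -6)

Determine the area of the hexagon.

141.25

Apply the shoelace (surveyor's) formula: 2A = Σ (x_i·y_{i+1} − x_{i+1}·y_i), indices taken mod 6.
Σ = (23) + (39) + (38) + (114) + (-1.5) + (70) = 282.5
Area = |Σ|/2 = 141.25.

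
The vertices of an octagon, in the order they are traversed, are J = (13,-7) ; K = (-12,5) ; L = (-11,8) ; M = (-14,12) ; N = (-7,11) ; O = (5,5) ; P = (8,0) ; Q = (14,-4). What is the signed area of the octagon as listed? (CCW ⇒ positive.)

-179

Apply the shoelace (surveyor's) formula: 2A = Σ (x_i·y_{i+1} − x_{i+1}·y_i), indices taken mod 8.
J→K: (13)(5) − (-12)(-7) = -19
K→L: (-12)(8) − (-11)(5) = -41
L→M: (-11)(12) − (-14)(8) = -20
M→N: (-14)(11) − (-7)(12) = -70
N→O: (-7)(5) − (5)(11) = -90
O→P: (5)(0) − (8)(5) = -40
P→Q: (8)(-4) − (14)(0) = -32
Q→J: (14)(-7) − (13)(-4) = -46
Σ = -358
Signed area = Σ/2 = -179 (negative ⇒ clockwise traversal).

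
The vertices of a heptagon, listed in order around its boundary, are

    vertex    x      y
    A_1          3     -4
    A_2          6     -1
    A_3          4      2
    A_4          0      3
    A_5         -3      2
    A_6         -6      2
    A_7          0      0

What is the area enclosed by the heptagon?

32

Apply Gauss's area formula: 2A = Σ (x_i·y_{i+1} − x_{i+1}·y_i), indices taken mod 7.
Σ = (21) + (16) + (12) + (9) + (6) + (0) + (0) = 64
Area = |Σ|/2 = 32.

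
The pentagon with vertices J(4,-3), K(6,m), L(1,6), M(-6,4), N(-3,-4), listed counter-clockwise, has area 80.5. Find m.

2

The doubled signed area Σ (x_i y_{i+1} − x_{i+1} y_i) is linear in m.
With m=0 it equals 155; the coefficient of m is 3 (from the two edges through K).
So 3·m + 155 = 2·80.5 = 161 ⇒ m = 2.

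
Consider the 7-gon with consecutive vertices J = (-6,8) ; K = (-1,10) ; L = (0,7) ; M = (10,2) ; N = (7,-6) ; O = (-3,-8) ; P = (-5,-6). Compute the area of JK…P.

187.5

Σ = (-52) + (-7) + (-70) + (-74) + (-74) + (-22) + (-76) = -375
Area = |Σ|/2 = 187.5.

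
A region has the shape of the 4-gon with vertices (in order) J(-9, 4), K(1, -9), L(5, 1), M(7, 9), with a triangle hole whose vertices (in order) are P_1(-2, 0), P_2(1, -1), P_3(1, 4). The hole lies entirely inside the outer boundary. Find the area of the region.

127.5

Outer boundary:
Apply Gauss's area formula: 2A = Σ (x_i·y_{i+1} − x_{i+1}·y_i), indices taken mod 4.
Σ = (77) + (46) + (38) + (109) = 270
Area = |Σ|/2 = 135.
Hole:
Σ = (2) + (5) + (8) = 15
Area = |Σ|/2 = 7.5.
Net area = 135 − 7.5 = 127.5.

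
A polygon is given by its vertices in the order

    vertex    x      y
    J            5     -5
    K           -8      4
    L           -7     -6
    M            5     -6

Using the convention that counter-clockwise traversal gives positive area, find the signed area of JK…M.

66.5

Cross-terms: -20, 76, 72, 5  ⇒  Σ = 133
Signed area = Σ/2 = 66.5 (positive ⇒ counter-clockwise traversal).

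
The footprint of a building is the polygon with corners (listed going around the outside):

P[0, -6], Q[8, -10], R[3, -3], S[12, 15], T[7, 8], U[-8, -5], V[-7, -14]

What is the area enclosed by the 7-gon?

Σ = (48) + (6) + (81) + (-9) + (29) + (77) + (42) = 274
Area = |Σ|/2 = 137.

137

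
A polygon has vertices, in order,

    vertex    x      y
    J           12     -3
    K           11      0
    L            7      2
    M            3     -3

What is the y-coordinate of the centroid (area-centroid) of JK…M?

-38/33

Apply the shoelace (surveyor's) formula. First the cross-terms c_i = x_i·y_{i+1} − x_{i+1}·y_i:
  33, 22, -27, 27  ⇒  2A = 55, A = 27.5.
Then Σ (y_i + y_{i+1})·c_i = -190, so ȳ = -190 / (6·27.5) = -38/33.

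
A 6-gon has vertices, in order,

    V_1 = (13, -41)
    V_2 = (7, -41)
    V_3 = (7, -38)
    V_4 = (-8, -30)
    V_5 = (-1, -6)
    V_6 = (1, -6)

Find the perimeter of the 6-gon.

|V_1V_2| = √((-6)² + (0)²) = √36 = 6
|V_2V_3| = √((0)² + (3)²) = √9 = 3
|V_3V_4| = √((-15)² + (8)²) = √289 = 17
|V_4V_5| = √((7)² + (24)²) = √625 = 25
|V_5V_6| = √((2)² + (0)²) = √4 = 2
|V_6V_1| = √((12)² + (-35)²) = √1369 = 37
Perimeter = 6 + 3 + 17 + 25 + 2 + 37 = 90.

90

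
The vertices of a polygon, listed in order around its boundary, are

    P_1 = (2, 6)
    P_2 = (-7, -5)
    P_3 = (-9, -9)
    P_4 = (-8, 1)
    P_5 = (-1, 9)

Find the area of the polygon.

63

Apply Gauss's area formula: 2A = Σ (x_i·y_{i+1} − x_{i+1}·y_i), indices taken mod 5.
Σ = (32) + (18) + (-81) + (-71) + (-24) = -126
Area = |Σ|/2 = 63.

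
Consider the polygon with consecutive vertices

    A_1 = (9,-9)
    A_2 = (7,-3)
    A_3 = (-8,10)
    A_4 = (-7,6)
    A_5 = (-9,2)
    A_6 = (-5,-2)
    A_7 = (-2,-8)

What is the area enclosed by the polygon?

Apply Gauss's area formula: 2A = Σ (x_i·y_{i+1} − x_{i+1}·y_i), indices taken mod 7.
Σ = (36) + (46) + (22) + (40) + (28) + (36) + (90) = 298
Area = |Σ|/2 = 149.

149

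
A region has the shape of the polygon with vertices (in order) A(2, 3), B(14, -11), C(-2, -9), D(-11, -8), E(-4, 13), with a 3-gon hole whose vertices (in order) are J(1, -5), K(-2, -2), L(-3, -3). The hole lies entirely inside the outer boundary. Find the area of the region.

Outer boundary:
Σ = (-64) + (-148) + (-83) + (-175) + (-38) = -508
Area = |Σ|/2 = 254.
Hole:
Σ = (-12) + (0) + (18) = 6
Area = |Σ|/2 = 3.
Net area = 254 − 3 = 251.

251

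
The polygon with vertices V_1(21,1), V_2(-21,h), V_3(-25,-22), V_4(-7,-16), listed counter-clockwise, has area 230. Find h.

-13

Write out the shoelace sum; only the two edges meeting at V_2 involve h:
2·Area = [(21·h − (-21)·1) + ((-21)·(-22) − (-25)·h)] + 575
       = 46·h + 1058 = 460
⇒ h = -13.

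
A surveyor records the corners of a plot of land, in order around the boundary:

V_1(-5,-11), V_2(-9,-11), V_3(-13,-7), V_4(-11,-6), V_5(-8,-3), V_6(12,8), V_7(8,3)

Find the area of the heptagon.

Apply the shoelace (surveyor's) formula: 2A = Σ (x_i·y_{i+1} − x_{i+1}·y_i), indices taken mod 7.
Cross-terms: -44, -80, 1, -15, -28, -28, -73  ⇒  Σ = -267
Area = |Σ|/2 = 133.5.

133.5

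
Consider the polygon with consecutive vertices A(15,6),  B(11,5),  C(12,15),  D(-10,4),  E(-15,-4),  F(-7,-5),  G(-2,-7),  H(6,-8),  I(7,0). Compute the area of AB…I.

327

Apply the shoelace formula: 2A = Σ (x_i·y_{i+1} − x_{i+1}·y_i), indices taken mod 9.
Cross-terms: 9, 105, 198, 100, 47, 39, 58, 56, 42  ⇒  Σ = 654
Area = |Σ|/2 = 327.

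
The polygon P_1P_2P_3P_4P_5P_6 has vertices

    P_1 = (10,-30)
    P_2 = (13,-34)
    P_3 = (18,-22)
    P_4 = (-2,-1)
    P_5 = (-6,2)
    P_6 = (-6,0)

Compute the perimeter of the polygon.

|P_1P_2| = √((3)² + (-4)²) = √25 = 5
|P_2P_3| = √((5)² + (12)²) = √169 = 13
|P_3P_4| = √((-20)² + (21)²) = √841 = 29
|P_4P_5| = √((-4)² + (3)²) = √25 = 5
|P_5P_6| = √((0)² + (-2)²) = √4 = 2
|P_6P_1| = √((16)² + (-30)²) = √1156 = 34
Perimeter = 5 + 13 + 29 + 5 + 2 + 34 = 88.

88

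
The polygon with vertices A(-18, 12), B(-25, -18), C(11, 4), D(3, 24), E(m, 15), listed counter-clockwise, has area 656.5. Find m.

-2

The doubled signed area Σ (x_i y_{i+1} − x_{i+1} y_i) is linear in m.
With m=0 it equals 1289; the coefficient of m is -12 (from the two edges through E).
So -12·m + 1289 = 2·656.5 = 1313 ⇒ m = -2.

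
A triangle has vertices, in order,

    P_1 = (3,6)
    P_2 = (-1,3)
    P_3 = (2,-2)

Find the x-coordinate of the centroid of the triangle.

4/3

Apply the surveyor's formula. First the cross-terms c_i = x_i·y_{i+1} − x_{i+1}·y_i:
  15, -4, 18  ⇒  2A = 29, A = 14.5.
Then Σ (x_i + x_{i+1})·c_i = 116, so x̄ = 116 / (6·14.5) = 4/3.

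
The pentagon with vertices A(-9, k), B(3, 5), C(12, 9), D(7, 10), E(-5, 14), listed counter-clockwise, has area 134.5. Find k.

-2

The doubled signed area Σ (x_i y_{i+1} − x_{i+1} y_i) is linear in k.
With k=0 it equals 253; the coefficient of k is -8 (from the two edges through A).
So -8·k + 253 = 2·134.5 = 269 ⇒ k = -2.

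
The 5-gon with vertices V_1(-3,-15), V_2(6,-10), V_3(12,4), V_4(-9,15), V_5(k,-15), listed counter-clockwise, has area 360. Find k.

Write out the shoelace sum; only the two edges meeting at V_5 involve k:
2·Area = [((-9)·(-15) − k·15) + (k·(-15) − (-3)·(-15))] + 480
       = -30·k + 570 = 720
⇒ k = -5.

-5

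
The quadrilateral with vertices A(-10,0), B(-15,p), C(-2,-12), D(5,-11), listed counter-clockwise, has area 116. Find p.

The doubled signed area Σ (x_i y_{i+1} − x_{i+1} y_i) is linear in p.
With p=0 it equals 152; the coefficient of p is -8 (from the two edges through B).
So -8·p + 152 = 2·116 = 232 ⇒ p = -10.

-10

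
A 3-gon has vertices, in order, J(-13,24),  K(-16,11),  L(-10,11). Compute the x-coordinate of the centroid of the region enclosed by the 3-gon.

Apply the surveyor's formula. First the cross-terms c_i = x_i·y_{i+1} − x_{i+1}·y_i:
  241, -66, -97  ⇒  2A = 78, A = 39.
Then Σ (x_i + x_{i+1})·c_i = -3042, so x̄ = -3042 / (6·39) = -13.

-13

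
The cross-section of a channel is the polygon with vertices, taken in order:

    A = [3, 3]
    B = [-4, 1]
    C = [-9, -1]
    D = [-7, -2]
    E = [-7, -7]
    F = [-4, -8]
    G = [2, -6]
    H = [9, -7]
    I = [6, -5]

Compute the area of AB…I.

Apply the shoelace formula: 2A = Σ (x_i·y_{i+1} − x_{i+1}·y_i), indices taken mod 9.
Σ = (15) + (13) + (11) + (35) + (28) + (40) + (40) + (-3) + (33) = 212
Area = |Σ|/2 = 106.

106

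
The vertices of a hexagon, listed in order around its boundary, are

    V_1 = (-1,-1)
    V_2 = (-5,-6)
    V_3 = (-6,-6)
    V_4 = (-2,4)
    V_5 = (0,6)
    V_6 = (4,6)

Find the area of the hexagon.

37.5

Apply the shoelace formula: 2A = Σ (x_i·y_{i+1} − x_{i+1}·y_i), indices taken mod 6.
V_1→V_2: (-1)(-6) − (-5)(-1) = 1
V_2→V_3: (-5)(-6) − (-6)(-6) = -6
V_3→V_4: (-6)(4) − (-2)(-6) = -36
V_4→V_5: (-2)(6) − (0)(4) = -12
V_5→V_6: (0)(6) − (4)(6) = -24
V_6→V_1: (4)(-1) − (-1)(6) = 2
Σ = -75
Area = |Σ|/2 = 37.5.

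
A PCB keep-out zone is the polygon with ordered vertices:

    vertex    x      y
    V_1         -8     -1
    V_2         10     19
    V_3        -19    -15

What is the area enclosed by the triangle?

16

Apply Gauss's area formula: 2A = Σ (x_i·y_{i+1} − x_{i+1}·y_i), indices taken mod 3.
Σ = (-142) + (211) + (-101) = -32
Area = |Σ|/2 = 16.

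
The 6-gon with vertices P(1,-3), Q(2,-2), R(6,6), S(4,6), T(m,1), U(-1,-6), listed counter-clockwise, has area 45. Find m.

The doubled signed area Σ (x_i y_{i+1} − x_{i+1} y_i) is linear in m.
With m=0 it equals 54; the coefficient of m is -12 (from the two edges through T).
So -12·m + 54 = 2·45 = 90 ⇒ m = -3.

-3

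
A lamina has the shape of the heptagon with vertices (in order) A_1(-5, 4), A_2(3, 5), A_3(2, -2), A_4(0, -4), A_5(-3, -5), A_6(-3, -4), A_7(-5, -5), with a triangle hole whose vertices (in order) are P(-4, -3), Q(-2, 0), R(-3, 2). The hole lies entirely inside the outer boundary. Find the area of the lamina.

59.5

Outer boundary:
Σ = (-37) + (-16) + (-8) + (-12) + (-3) + (-5) + (-45) = -126
Area = |Σ|/2 = 63.
Hole:
Apply Gauss's area formula: 2A = Σ (x_i·y_{i+1} − x_{i+1}·y_i), indices taken mod 3.
Σ = (-6) + (-4) + (17) = 7
Area = |Σ|/2 = 3.5.
Net area = 63 − 3.5 = 59.5.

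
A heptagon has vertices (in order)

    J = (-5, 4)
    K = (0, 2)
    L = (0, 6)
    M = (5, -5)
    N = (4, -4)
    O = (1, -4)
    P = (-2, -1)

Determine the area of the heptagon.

Apply the shoelace (surveyor's) formula: 2A = Σ (x_i·y_{i+1} − x_{i+1}·y_i), indices taken mod 7.
Cross-terms: -10, 0, -30, 0, -12, -9, -13  ⇒  Σ = -74
Area = |Σ|/2 = 37.

37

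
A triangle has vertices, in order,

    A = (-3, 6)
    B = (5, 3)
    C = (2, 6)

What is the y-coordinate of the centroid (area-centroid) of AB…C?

5

Apply the shoelace formula. First the cross-terms c_i = x_i·y_{i+1} − x_{i+1}·y_i:
  -39, 24, 30  ⇒  2A = 15, A = 7.5.
Then Σ (y_i + y_{i+1})·c_i = 225, so ȳ = 225 / (6·7.5) = 5.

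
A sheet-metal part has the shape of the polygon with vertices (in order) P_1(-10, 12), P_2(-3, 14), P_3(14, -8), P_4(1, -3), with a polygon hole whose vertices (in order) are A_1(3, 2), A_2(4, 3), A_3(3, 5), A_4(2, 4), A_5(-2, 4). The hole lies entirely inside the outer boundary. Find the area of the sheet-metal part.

157

Outer boundary:
Σ = (-104) + (-172) + (-34) + (-18) = -328
Area = |Σ|/2 = 164.
Hole:
Apply Gauss's area formula: 2A = Σ (x_i·y_{i+1} − x_{i+1}·y_i), indices taken mod 5.
Σ = (1) + (11) + (2) + (16) + (-16) = 14
Area = |Σ|/2 = 7.
Net area = 164 − 7 = 157.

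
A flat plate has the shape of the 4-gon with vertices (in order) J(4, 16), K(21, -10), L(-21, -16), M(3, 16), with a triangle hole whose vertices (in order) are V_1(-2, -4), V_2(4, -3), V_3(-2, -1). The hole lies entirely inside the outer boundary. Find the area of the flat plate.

Outer boundary:
Apply the shoelace formula: 2A = Σ (x_i·y_{i+1} − x_{i+1}·y_i), indices taken mod 4.
Cross-terms: -376, -546, -288, -16  ⇒  Σ = -1226
Area = |Σ|/2 = 613.
Hole:
Apply the shoelace (surveyor's) formula: 2A = Σ (x_i·y_{i+1} − x_{i+1}·y_i), indices taken mod 3.
V_1→V_2: (-2)(-3) − (4)(-4) = 22
V_2→V_3: (4)(-1) − (-2)(-3) = -10
V_3→V_1: (-2)(-4) − (-2)(-1) = 6
Σ = 18
Area = |Σ|/2 = 9.
Net area = 613 − 9 = 604.

604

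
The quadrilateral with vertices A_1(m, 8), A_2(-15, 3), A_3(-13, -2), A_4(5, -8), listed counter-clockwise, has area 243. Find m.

13

Write out the shoelace sum; only the two edges meeting at A_1 involve m:
2·Area = [(5·8 − m·(-8)) + (m·3 − (-15)·8)] + 183
       = 11·m + 343 = 486
⇒ m = 13.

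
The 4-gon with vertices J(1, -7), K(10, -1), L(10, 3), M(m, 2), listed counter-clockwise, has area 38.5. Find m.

The doubled signed area Σ (x_i y_{i+1} − x_{i+1} y_i) is linear in m.
With m=0 it equals 127; the coefficient of m is -10 (from the two edges through M).
So -10·m + 127 = 2·38.5 = 77 ⇒ m = 5.

5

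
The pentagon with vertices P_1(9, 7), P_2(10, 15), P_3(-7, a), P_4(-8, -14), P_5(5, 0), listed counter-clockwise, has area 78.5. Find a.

The doubled signed area Σ (x_i y_{i+1} − x_{i+1} y_i) is linear in a.
With a=0 it equals 373; the coefficient of a is 18 (from the two edges through P_3).
So 18·a + 373 = 2·78.5 = 157 ⇒ a = -12.

-12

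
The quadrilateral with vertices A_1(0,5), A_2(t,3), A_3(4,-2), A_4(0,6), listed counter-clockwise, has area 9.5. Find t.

-1

Write out the shoelace sum; only the two edges meeting at A_2 involve t:
2·Area = [(0·3 − t·5) + (t·(-2) − 4·3)] + 24
       = -7·t + 12 = 19
⇒ t = -1.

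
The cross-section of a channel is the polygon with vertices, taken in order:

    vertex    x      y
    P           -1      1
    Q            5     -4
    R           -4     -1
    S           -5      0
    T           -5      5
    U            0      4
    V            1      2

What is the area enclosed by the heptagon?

36.5

Σ = (-1) + (-21) + (-5) + (-25) + (-20) + (-4) + (3) = -73
Area = |Σ|/2 = 36.5.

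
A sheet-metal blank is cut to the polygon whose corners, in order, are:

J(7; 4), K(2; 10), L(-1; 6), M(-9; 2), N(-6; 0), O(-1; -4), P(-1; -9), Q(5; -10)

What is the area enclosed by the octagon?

Apply the surveyor's formula: 2A = Σ (x_i·y_{i+1} − x_{i+1}·y_i), indices taken mod 8.
Σ = (62) + (22) + (52) + (12) + (24) + (5) + (55) + (90) = 322
Area = |Σ|/2 = 161.

161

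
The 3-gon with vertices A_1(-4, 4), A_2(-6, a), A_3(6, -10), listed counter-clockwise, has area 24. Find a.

2

Write out the shoelace sum; only the two edges meeting at A_2 involve a:
2·Area = [((-4)·a − (-6)·4) + ((-6)·(-10) − 6·a)] + -16
       = -10·a + 68 = 48
⇒ a = 2.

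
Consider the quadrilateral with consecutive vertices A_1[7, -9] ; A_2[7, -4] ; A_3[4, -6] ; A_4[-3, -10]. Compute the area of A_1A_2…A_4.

24

Apply the surveyor's formula: 2A = Σ (x_i·y_{i+1} − x_{i+1}·y_i), indices taken mod 4.
Cross-terms: 35, -26, -58, 97  ⇒  Σ = 48
Area = |Σ|/2 = 24.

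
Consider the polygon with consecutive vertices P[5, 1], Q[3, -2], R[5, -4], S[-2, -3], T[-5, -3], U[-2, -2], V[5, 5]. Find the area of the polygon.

31.5

Apply Gauss's area formula: 2A = Σ (x_i·y_{i+1} − x_{i+1}·y_i), indices taken mod 7.
Σ = (-13) + (-2) + (-23) + (-9) + (4) + (0) + (-20) = -63
Area = |Σ|/2 = 31.5.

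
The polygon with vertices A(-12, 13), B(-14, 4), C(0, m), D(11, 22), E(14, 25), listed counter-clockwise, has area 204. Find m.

The doubled signed area Σ (x_i y_{i+1} − x_{i+1} y_i) is linear in m.
With m=0 it equals 583; the coefficient of m is -25 (from the two edges through C).
So -25·m + 583 = 2·204 = 408 ⇒ m = 7.

7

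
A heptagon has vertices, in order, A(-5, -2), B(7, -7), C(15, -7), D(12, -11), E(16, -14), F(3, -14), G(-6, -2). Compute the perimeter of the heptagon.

60

|AB| = √((12)² + (-5)²) = √169 = 13
|BC| = √((8)² + (0)²) = √64 = 8
|CD| = √((-3)² + (-4)²) = √25 = 5
|DE| = √((4)² + (-3)²) = √25 = 5
|EF| = √((-13)² + (0)²) = √169 = 13
|FG| = √((-9)² + (12)²) = √225 = 15
|GA| = √((1)² + (0)²) = √1 = 1
Perimeter = 13 + 8 + 5 + 5 + 13 + 15 + 1 = 60.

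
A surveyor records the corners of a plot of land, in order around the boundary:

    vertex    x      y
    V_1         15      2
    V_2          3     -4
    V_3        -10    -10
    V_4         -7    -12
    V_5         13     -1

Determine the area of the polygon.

59

Apply the shoelace formula: 2A = Σ (x_i·y_{i+1} − x_{i+1}·y_i), indices taken mod 5.
V_1→V_2: (15)(-4) − (3)(2) = -66
V_2→V_3: (3)(-10) − (-10)(-4) = -70
V_3→V_4: (-10)(-12) − (-7)(-10) = 50
V_4→V_5: (-7)(-1) − (13)(-12) = 163
V_5→V_1: (13)(2) − (15)(-1) = 41
Σ = 118
Area = |Σ|/2 = 59.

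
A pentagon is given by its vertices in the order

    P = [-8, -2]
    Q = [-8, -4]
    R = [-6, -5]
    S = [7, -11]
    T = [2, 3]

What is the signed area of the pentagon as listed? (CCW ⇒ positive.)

98

Apply the surveyor's formula: 2A = Σ (x_i·y_{i+1} − x_{i+1}·y_i), indices taken mod 5.
Cross-terms: 16, 16, 101, 43, 20  ⇒  Σ = 196
Signed area = Σ/2 = 98 (positive ⇒ counter-clockwise traversal).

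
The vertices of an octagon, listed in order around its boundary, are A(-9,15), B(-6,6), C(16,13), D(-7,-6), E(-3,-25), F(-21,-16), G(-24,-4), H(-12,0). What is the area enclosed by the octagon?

Σ = (36) + (-174) + (-5) + (157) + (-477) + (-300) + (-48) + (-180) = -991
Area = |Σ|/2 = 495.5.

495.5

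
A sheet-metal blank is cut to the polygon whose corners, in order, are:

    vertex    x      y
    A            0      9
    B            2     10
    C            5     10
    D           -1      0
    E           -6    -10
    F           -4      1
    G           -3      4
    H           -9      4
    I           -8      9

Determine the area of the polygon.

Apply the shoelace (surveyor's) formula: 2A = Σ (x_i·y_{i+1} − x_{i+1}·y_i), indices taken mod 9.
Σ = (-18) + (-30) + (10) + (10) + (-46) + (-13) + (24) + (-49) + (-72) = -184
Area = |Σ|/2 = 92.

92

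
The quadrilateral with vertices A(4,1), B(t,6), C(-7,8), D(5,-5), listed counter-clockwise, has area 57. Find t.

The doubled signed area Σ (x_i y_{i+1} − x_{i+1} y_i) is linear in t.
With t=0 it equals 86; the coefficient of t is 7 (from the two edges through B).
So 7·t + 86 = 2·57 = 114 ⇒ t = 4.

4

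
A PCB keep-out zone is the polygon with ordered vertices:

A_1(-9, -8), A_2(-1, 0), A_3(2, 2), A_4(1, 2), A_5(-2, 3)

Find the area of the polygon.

21

Σ = (-8) + (-2) + (2) + (7) + (43) = 42
Area = |Σ|/2 = 21.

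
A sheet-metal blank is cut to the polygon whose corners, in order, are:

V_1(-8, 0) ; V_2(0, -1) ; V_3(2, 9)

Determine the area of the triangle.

Apply the shoelace formula: 2A = Σ (x_i·y_{i+1} − x_{i+1}·y_i), indices taken mod 3.
Cross-terms: 8, 2, 72  ⇒  Σ = 82
Area = |Σ|/2 = 41.

41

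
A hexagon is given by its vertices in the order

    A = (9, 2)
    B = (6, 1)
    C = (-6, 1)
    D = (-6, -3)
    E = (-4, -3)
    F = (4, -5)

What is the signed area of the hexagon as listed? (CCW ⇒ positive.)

62

Σ = (-3) + (12) + (24) + (6) + (32) + (53) = 124
Signed area = Σ/2 = 62 (positive ⇒ counter-clockwise traversal).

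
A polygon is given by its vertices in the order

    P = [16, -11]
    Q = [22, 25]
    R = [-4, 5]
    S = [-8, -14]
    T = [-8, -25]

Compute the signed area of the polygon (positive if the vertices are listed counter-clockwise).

Apply the shoelace formula: 2A = Σ (x_i·y_{i+1} − x_{i+1}·y_i), indices taken mod 5.
P→Q: (16)(25) − (22)(-11) = 642
Q→R: (22)(5) − (-4)(25) = 210
R→S: (-4)(-14) − (-8)(5) = 96
S→T: (-8)(-25) − (-8)(-14) = 88
T→P: (-8)(-11) − (16)(-25) = 488
Σ = 1524
Signed area = Σ/2 = 762 (positive ⇒ counter-clockwise traversal).

762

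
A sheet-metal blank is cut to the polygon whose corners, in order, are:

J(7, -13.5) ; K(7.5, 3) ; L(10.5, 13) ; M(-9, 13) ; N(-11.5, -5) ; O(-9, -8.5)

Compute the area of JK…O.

J→K: (7)(3) − (7.5)(-13.5) = 122.25
K→L: (7.5)(13) − (10.5)(3) = 66
L→M: (10.5)(13) − (-9)(13) = 253.5
M→N: (-9)(-5) − (-11.5)(13) = 194.5
N→O: (-11.5)(-8.5) − (-9)(-5) = 52.75
O→J: (-9)(-13.5) − (7)(-8.5) = 181
Σ = 870
Area = |Σ|/2 = 435.

435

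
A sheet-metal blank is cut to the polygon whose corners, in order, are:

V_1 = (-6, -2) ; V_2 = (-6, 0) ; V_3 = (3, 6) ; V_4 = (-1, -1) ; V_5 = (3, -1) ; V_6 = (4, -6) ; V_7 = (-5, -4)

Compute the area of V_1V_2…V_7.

57.5

Apply the shoelace formula: 2A = Σ (x_i·y_{i+1} − x_{i+1}·y_i), indices taken mod 7.
Σ = (-12) + (-36) + (3) + (4) + (-14) + (-46) + (-14) = -115
Area = |Σ|/2 = 57.5.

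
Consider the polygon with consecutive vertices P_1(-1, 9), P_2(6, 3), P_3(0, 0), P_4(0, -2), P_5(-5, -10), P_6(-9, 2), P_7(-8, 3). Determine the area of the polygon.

P_1→P_2: (-1)(3) − (6)(9) = -57
P_2→P_3: (6)(0) − (0)(3) = 0
P_3→P_4: (0)(-2) − (0)(0) = 0
P_4→P_5: (0)(-10) − (-5)(-2) = -10
P_5→P_6: (-5)(2) − (-9)(-10) = -100
P_6→P_7: (-9)(3) − (-8)(2) = -11
P_7→P_1: (-8)(9) − (-1)(3) = -69
Σ = -247
Area = |Σ|/2 = 123.5.

123.5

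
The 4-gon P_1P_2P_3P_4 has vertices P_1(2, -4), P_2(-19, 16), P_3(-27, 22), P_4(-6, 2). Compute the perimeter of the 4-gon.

|P_1P_2| = √((-21)² + (20)²) = √841 = 29
|P_2P_3| = √((-8)² + (6)²) = √100 = 10
|P_3P_4| = √((21)² + (-20)²) = √841 = 29
|P_4P_1| = √((8)² + (-6)²) = √100 = 10
Perimeter = 29 + 10 + 29 + 10 = 78.

78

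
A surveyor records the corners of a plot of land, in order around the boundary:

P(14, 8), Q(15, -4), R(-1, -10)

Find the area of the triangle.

Σ = (-176) + (-154) + (132) = -198
Area = |Σ|/2 = 99.

99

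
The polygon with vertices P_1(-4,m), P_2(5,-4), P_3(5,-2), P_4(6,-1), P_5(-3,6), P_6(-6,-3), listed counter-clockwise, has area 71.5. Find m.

-4

The doubled signed area Σ (x_i y_{i+1} − x_{i+1} y_i) is linear in m.
With m=0 it equals 99; the coefficient of m is -11 (from the two edges through P_1).
So -11·m + 99 = 2·71.5 = 143 ⇒ m = -4.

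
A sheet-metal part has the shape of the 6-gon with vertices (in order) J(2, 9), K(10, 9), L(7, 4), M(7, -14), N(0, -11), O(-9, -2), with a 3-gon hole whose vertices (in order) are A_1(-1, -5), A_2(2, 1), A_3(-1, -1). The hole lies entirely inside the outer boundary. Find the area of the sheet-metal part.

231

Outer boundary:
Apply Gauss's area formula: 2A = Σ (x_i·y_{i+1} − x_{i+1}·y_i), indices taken mod 6.
J→K: (2)(9) − (10)(9) = -72
K→L: (10)(4) − (7)(9) = -23
L→M: (7)(-14) − (7)(4) = -126
M→N: (7)(-11) − (0)(-14) = -77
N→O: (0)(-2) − (-9)(-11) = -99
O→J: (-9)(9) − (2)(-2) = -77
Σ = -474
Area = |Σ|/2 = 237.
Hole:
Apply the shoelace (surveyor's) formula: 2A = Σ (x_i·y_{i+1} − x_{i+1}·y_i), indices taken mod 3.
Σ = (9) + (-1) + (4) = 12
Area = |Σ|/2 = 6.
Net area = 237 − 6 = 231.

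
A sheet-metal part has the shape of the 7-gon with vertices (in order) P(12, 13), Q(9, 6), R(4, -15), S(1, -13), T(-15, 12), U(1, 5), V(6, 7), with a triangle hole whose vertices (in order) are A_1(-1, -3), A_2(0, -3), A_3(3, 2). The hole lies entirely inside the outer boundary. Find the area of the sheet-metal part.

267.5

Outer boundary:
Apply the surveyor's formula: 2A = Σ (x_i·y_{i+1} − x_{i+1}·y_i), indices taken mod 7.
Cross-terms: -45, -159, -37, -183, -87, -23, -6  ⇒  Σ = -540
Area = |Σ|/2 = 270.
Hole:
Apply the shoelace formula: 2A = Σ (x_i·y_{i+1} − x_{i+1}·y_i), indices taken mod 3.
Cross-terms: 3, 9, -7  ⇒  Σ = 5
Area = |Σ|/2 = 2.5.
Net area = 270 − 2.5 = 267.5.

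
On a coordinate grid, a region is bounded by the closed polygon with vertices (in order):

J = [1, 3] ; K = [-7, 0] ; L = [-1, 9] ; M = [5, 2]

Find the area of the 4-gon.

J→K: (1)(0) − (-7)(3) = 21
K→L: (-7)(9) − (-1)(0) = -63
L→M: (-1)(2) − (5)(9) = -47
M→J: (5)(3) − (1)(2) = 13
Σ = -76
Area = |Σ|/2 = 38.

38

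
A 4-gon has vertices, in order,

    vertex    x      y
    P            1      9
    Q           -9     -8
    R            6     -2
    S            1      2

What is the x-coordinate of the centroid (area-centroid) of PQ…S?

-67/48

Apply the shoelace formula. First the cross-terms c_i = x_i·y_{i+1} − x_{i+1}·y_i:
  73, 66, 14, 7  ⇒  2A = 160, A = 80.
Then Σ (x_i + x_{i+1})·c_i = -670, so x̄ = -670 / (6·80) = -67/48.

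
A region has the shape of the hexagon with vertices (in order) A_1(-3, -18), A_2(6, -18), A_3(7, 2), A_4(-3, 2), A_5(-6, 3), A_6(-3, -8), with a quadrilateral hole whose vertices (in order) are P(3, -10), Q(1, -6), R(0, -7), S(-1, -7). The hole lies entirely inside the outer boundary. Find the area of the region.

200.5

Outer boundary:
Cross-terms: 162, 138, 20, 3, 57, 30  ⇒  Σ = 410
Area = |Σ|/2 = 205.
Hole:
Apply the shoelace formula: 2A = Σ (x_i·y_{i+1} − x_{i+1}·y_i), indices taken mod 4.
P→Q: (3)(-6) − (1)(-10) = -8
Q→R: (1)(-7) − (0)(-6) = -7
R→S: (0)(-7) − (-1)(-7) = -7
S→P: (-1)(-10) − (3)(-7) = 31
Σ = 9
Area = |Σ|/2 = 4.5.
Net area = 205 − 4.5 = 200.5.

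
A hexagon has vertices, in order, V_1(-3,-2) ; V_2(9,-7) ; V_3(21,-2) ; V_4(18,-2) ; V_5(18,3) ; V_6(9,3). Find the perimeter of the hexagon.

56

|V_1V_2| = √((12)² + (-5)²) = √169 = 13
|V_2V_3| = √((12)² + (5)²) = √169 = 13
|V_3V_4| = √((-3)² + (0)²) = √9 = 3
|V_4V_5| = √((0)² + (5)²) = √25 = 5
|V_5V_6| = √((-9)² + (0)²) = √81 = 9
|V_6V_1| = √((-12)² + (-5)²) = √169 = 13
Perimeter = 13 + 13 + 3 + 5 + 9 + 13 = 56.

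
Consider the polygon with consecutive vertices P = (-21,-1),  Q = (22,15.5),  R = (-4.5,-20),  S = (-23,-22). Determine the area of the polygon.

Apply the shoelace (surveyor's) formula: 2A = Σ (x_i·y_{i+1} − x_{i+1}·y_i), indices taken mod 4.
Σ = (-303.5) + (-370.25) + (-361) + (-439) = -1473.75
Area = |Σ|/2 = 736.875.

736.875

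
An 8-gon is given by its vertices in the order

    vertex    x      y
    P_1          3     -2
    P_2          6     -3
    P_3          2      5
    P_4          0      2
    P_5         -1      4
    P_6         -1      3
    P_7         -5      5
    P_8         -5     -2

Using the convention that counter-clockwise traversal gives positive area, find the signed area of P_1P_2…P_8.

Σ = (3) + (36) + (4) + (2) + (1) + (10) + (35) + (16) = 107
Signed area = Σ/2 = 53.5 (positive ⇒ counter-clockwise traversal).

53.5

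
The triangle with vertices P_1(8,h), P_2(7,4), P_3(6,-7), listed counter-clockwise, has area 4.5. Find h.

6

Write out the shoelace sum; only the two edges meeting at P_1 involve h:
2·Area = [(6·h − 8·(-7)) + (8·4 − 7·h)] + -73
       = -1·h + 15 = 9
⇒ h = 6.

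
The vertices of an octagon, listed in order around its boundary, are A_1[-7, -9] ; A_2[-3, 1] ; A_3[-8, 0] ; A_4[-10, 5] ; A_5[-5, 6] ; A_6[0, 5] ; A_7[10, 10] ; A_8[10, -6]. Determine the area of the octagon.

Apply the shoelace (surveyor's) formula: 2A = Σ (x_i·y_{i+1} − x_{i+1}·y_i), indices taken mod 8.
A_1→A_2: (-7)(1) − (-3)(-9) = -34
A_2→A_3: (-3)(0) − (-8)(1) = 8
A_3→A_4: (-8)(5) − (-10)(0) = -40
A_4→A_5: (-10)(6) − (-5)(5) = -35
A_5→A_6: (-5)(5) − (0)(6) = -25
A_6→A_7: (0)(10) − (10)(5) = -50
A_7→A_8: (10)(-6) − (10)(10) = -160
A_8→A_1: (10)(-9) − (-7)(-6) = -132
Σ = -468
Area = |Σ|/2 = 234.

234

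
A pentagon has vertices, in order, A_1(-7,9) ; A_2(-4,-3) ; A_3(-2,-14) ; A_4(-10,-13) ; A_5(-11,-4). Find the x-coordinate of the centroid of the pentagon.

Apply the shoelace formula. First the cross-terms c_i = x_i·y_{i+1} − x_{i+1}·y_i:
  57, 50, -114, -103, -127  ⇒  2A = -237, A = -118.5.
Then Σ (x_i + x_{i+1})·c_i = 4890, so x̄ = 4890 / (6·(-118.5)) = -1630/237.

-1630/237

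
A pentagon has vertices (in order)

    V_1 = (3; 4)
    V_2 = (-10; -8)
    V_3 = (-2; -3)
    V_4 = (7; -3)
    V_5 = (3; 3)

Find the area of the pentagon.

45

Σ = (16) + (14) + (27) + (30) + (3) = 90
Area = |Σ|/2 = 45.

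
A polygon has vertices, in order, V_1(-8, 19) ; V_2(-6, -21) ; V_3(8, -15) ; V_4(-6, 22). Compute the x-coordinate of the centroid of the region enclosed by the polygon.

-2

Apply the shoelace (surveyor's) formula. First the cross-terms c_i = x_i·y_{i+1} − x_{i+1}·y_i:
  282, 258, 86, 62  ⇒  2A = 688, A = 344.
Then Σ (x_i + x_{i+1})·c_i = -4128, so x̄ = -4128 / (6·344) = -2.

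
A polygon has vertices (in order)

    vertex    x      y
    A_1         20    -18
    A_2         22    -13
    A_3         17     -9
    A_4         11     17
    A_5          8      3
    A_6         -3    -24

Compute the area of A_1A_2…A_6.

397.5

Cross-terms: 136, 23, 388, -103, -183, 534  ⇒  Σ = 795
Area = |Σ|/2 = 397.5.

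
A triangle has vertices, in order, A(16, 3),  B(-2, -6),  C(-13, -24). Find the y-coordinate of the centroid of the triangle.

-9

Apply the shoelace (surveyor's) formula. First the cross-terms c_i = x_i·y_{i+1} − x_{i+1}·y_i:
  -90, -30, 345  ⇒  2A = 225, A = 112.5.
Then Σ (y_i + y_{i+1})·c_i = -6075, so ȳ = -6075 / (6·112.5) = -9.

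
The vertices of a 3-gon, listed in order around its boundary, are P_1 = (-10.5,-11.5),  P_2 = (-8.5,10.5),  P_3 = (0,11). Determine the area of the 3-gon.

93

Apply the shoelace (surveyor's) formula: 2A = Σ (x_i·y_{i+1} − x_{i+1}·y_i), indices taken mod 3.
Cross-terms: -208, -93.5, 115.5  ⇒  Σ = -186
Area = |Σ|/2 = 93.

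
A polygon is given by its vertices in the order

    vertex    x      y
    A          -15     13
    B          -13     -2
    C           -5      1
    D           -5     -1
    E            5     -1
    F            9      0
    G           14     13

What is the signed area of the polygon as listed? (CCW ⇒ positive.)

Apply the surveyor's formula: 2A = Σ (x_i·y_{i+1} − x_{i+1}·y_i), indices taken mod 7.
Σ = (199) + (-23) + (10) + (10) + (9) + (117) + (377) = 699
Signed area = Σ/2 = 349.5 (positive ⇒ counter-clockwise traversal).

349.5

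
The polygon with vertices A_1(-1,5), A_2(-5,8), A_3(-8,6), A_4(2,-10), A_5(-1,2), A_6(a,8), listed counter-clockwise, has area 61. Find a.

3

The doubled signed area Σ (x_i y_{i+1} − x_{i+1} y_i) is linear in a.
With a=0 it equals 113; the coefficient of a is 3 (from the two edges through A_6).
So 3·a + 113 = 2·61 = 122 ⇒ a = 3.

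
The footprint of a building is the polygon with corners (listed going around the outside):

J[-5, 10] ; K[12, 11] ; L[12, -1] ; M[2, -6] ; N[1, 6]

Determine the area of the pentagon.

Apply the surveyor's formula: 2A = Σ (x_i·y_{i+1} − x_{i+1}·y_i), indices taken mod 5.
Σ = (-175) + (-144) + (-70) + (18) + (40) = -331
Area = |Σ|/2 = 165.5.

165.5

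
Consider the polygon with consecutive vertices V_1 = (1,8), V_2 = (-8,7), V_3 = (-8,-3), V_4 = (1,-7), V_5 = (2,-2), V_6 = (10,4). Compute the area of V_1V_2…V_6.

Σ = (71) + (80) + (59) + (12) + (28) + (76) = 326
Area = |Σ|/2 = 163.

163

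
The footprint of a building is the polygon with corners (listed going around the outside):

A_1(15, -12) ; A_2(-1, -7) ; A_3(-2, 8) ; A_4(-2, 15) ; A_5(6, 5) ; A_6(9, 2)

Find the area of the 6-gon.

Apply the surveyor's formula: 2A = Σ (x_i·y_{i+1} − x_{i+1}·y_i), indices taken mod 6.
Σ = (-117) + (-22) + (-14) + (-100) + (-33) + (-138) = -424
Area = |Σ|/2 = 212.

212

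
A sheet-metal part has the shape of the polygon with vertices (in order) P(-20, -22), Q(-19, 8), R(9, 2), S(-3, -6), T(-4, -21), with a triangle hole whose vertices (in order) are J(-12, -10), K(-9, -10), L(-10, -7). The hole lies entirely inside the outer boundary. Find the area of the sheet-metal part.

Outer boundary:
Cross-terms: -578, -110, -48, 39, -332  ⇒  Σ = -1029
Area = |Σ|/2 = 514.5.
Hole:
Apply the shoelace (surveyor's) formula: 2A = Σ (x_i·y_{i+1} − x_{i+1}·y_i), indices taken mod 3.
Σ = (30) + (-37) + (16) = 9
Area = |Σ|/2 = 4.5.
Net area = 514.5 − 4.5 = 510.

510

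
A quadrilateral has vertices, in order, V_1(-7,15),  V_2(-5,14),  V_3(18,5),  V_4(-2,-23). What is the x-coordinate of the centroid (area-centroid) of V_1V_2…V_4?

538/179

Apply Gauss's area formula. First the cross-terms c_i = x_i·y_{i+1} − x_{i+1}·y_i:
  -23, -277, -404, -191  ⇒  2A = -895, A = -447.5.
Then Σ (x_i + x_{i+1})·c_i = -8070, so x̄ = -8070 / (6·(-447.5)) = 538/179.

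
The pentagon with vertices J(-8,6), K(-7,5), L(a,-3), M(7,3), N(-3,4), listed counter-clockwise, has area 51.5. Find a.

-4

Write out the shoelace sum; only the two edges meeting at L involve a:
2·Area = [((-7)·(-3) − a·5) + (a·3 − 7·(-3))] + 53
       = -2·a + 95 = 103
⇒ a = -4.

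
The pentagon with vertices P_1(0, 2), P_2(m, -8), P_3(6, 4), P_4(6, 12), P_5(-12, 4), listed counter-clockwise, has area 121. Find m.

Write out the shoelace sum; only the two edges meeting at P_2 involve m:
2·Area = [(0·(-8) − m·2) + (m·4 − 6·(-8))] + 192
       = 2·m + 240 = 242
⇒ m = 1.

1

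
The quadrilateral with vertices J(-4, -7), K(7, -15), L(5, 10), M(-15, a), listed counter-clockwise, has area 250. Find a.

-1

The doubled signed area Σ (x_i y_{i+1} − x_{i+1} y_i) is linear in a.
With a=0 it equals 509; the coefficient of a is 9 (from the two edges through M).
So 9·a + 509 = 2·250 = 500 ⇒ a = -1.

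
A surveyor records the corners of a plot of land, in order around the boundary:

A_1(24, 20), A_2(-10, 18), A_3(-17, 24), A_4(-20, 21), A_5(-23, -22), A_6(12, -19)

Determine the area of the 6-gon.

1570.5

Apply the shoelace formula: 2A = Σ (x_i·y_{i+1} − x_{i+1}·y_i), indices taken mod 6.
A_1→A_2: (24)(18) − (-10)(20) = 632
A_2→A_3: (-10)(24) − (-17)(18) = 66
A_3→A_4: (-17)(21) − (-20)(24) = 123
A_4→A_5: (-20)(-22) − (-23)(21) = 923
A_5→A_6: (-23)(-19) − (12)(-22) = 701
A_6→A_1: (12)(20) − (24)(-19) = 696
Σ = 3141
Area = |Σ|/2 = 1570.5.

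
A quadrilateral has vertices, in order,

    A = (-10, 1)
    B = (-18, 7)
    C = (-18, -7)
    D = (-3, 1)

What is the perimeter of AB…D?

|AB| = √((-8)² + (6)²) = √100 = 10
|BC| = √((0)² + (-14)²) = √196 = 14
|CD| = √((15)² + (8)²) = √289 = 17
|DA| = √((-7)² + (0)²) = √49 = 7
Perimeter = 10 + 14 + 17 + 7 = 48.

48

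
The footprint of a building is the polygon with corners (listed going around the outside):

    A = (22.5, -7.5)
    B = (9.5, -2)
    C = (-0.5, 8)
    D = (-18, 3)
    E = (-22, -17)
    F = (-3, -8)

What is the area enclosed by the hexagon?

471.625

Apply the surveyor's formula: 2A = Σ (x_i·y_{i+1} − x_{i+1}·y_i), indices taken mod 6.
Cross-terms: 26.25, 75, 142.5, 372, 125, 202.5  ⇒  Σ = 943.25
Area = |Σ|/2 = 471.625.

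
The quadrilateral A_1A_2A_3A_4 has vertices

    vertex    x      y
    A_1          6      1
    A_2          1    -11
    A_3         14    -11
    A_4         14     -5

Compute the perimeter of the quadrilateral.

42

|A_1A_2| = √((-5)² + (-12)²) = √169 = 13
|A_2A_3| = √((13)² + (0)²) = √169 = 13
|A_3A_4| = √((0)² + (6)²) = √36 = 6
|A_4A_1| = √((-8)² + (6)²) = √100 = 10
Perimeter = 13 + 13 + 6 + 10 = 42.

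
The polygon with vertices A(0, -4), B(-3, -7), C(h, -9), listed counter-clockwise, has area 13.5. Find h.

The doubled signed area Σ (x_i y_{i+1} − x_{i+1} y_i) is linear in h.
With h=0 it equals 15; the coefficient of h is 3 (from the two edges through C).
So 3·h + 15 = 2·13.5 = 27 ⇒ h = 4.

4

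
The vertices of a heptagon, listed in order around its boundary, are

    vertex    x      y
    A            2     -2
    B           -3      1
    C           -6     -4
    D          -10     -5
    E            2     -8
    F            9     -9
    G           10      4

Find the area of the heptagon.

Σ = (-4) + (18) + (-10) + (90) + (54) + (126) + (-28) = 246
Area = |Σ|/2 = 123.

123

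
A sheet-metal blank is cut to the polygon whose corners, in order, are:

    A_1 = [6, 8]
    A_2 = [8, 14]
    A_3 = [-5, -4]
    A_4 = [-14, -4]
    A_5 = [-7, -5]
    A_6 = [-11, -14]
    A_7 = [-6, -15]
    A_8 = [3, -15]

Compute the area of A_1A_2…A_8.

218.5

Apply the shoelace (surveyor's) formula: 2A = Σ (x_i·y_{i+1} − x_{i+1}·y_i), indices taken mod 8.
Cross-terms: 20, 38, -36, 42, 43, 81, 135, 114  ⇒  Σ = 437
Area = |Σ|/2 = 218.5.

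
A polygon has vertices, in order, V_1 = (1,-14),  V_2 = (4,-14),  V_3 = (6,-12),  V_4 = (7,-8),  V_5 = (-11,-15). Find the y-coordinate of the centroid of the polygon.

-12.2

Apply the surveyor's formula. First the cross-terms c_i = x_i·y_{i+1} − x_{i+1}·y_i:
  42, 36, 36, -193, 169  ⇒  2A = 90, A = 45.
Then Σ (y_i + y_{i+1})·c_i = -3294, so ȳ = -3294 / (6·45) = -12.2.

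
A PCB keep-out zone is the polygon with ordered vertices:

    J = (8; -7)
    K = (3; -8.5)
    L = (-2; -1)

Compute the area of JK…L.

22.5

J→K: (8)(-8.5) − (3)(-7) = -47
K→L: (3)(-1) − (-2)(-8.5) = -20
L→J: (-2)(-7) − (8)(-1) = 22
Σ = -45
Area = |Σ|/2 = 22.5.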